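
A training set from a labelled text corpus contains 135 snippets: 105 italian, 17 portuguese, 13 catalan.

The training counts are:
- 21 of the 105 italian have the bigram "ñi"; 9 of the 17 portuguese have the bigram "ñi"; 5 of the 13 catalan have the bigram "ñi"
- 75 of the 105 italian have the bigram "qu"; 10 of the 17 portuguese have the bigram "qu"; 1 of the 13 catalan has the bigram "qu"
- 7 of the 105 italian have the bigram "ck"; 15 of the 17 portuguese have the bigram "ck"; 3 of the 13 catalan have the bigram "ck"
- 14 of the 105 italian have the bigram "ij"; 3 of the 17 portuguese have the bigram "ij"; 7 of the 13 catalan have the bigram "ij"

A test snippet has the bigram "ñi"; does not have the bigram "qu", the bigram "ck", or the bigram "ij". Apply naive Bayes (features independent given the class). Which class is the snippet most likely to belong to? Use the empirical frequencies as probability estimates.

italian

italian: (105/135) × (21/105) × (30/105) × (98/105) × (91/105) ≈ 0.0359506
portuguese: (17/135) × (9/17) × (7/17) × (2/17) × (14/17) ≈ 0.00265961
catalan: (13/135) × (5/13) × (12/13) × (10/13) × (6/13) ≈ 0.0121378
Highest score → italian.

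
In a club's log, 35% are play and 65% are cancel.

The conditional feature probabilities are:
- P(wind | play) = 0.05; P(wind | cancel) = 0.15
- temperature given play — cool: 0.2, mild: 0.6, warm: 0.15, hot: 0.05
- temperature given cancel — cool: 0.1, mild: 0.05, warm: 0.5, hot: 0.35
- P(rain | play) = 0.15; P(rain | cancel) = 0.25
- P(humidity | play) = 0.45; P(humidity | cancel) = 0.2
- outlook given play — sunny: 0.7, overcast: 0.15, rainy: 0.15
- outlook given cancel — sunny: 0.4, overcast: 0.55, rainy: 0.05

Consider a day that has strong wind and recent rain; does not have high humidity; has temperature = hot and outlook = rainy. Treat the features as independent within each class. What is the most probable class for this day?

cancel

play: 0.35 × 0.05 × 0.05 × 0.15 × (1−0.45) × 0.15 = 0.000010828125
cancel: 0.65 × 0.15 × 0.35 × 0.25 × (1−0.2) × 0.05 = 0.00034125
Highest score → cancel.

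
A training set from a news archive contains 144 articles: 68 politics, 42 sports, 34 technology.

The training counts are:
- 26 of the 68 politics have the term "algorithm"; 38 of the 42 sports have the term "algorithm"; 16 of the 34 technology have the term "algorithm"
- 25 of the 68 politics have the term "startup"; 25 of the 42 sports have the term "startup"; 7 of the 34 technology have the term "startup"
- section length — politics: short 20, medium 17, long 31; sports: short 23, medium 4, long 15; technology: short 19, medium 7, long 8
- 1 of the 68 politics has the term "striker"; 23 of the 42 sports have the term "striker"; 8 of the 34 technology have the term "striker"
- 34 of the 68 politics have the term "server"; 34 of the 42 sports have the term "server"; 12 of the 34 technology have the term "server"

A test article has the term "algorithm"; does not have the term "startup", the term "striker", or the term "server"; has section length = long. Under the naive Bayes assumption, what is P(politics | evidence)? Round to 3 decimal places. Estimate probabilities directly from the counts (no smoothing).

0.654

politics: (68/144) × (26/68) × (43/68) × (31/68) × (67/68) × (34/68) ≈ 0.0256424
sports: (42/144) × (38/42) × (17/42) × (15/42) × (19/42) × (8/42) ≈ 0.00328706
technology: (34/144) × (16/34) × (27/34) × (8/34) × (26/34) × (22/34) ≈ 0.0102729
P(politics | x) = 0.0256424 / 0.03920236 ≈ 0.654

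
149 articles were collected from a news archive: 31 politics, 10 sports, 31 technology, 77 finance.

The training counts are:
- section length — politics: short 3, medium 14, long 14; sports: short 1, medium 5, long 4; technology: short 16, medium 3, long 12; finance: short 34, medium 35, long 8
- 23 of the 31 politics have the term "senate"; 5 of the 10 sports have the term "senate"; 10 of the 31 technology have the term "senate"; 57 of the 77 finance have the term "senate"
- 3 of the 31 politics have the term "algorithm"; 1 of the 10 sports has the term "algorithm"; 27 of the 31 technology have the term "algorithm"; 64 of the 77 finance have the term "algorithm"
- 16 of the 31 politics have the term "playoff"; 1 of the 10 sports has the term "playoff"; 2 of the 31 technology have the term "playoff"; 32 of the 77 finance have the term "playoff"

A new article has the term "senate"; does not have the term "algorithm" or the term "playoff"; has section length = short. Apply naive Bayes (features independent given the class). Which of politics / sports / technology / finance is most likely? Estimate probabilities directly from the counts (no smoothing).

finance

politics: (31/149) × (3/31) × (23/31) × (28/31) × (15/31) ≈ 0.0065287
sports: (10/149) × (1/10) × (5/10) × (9/10) × (9/10) ≈ 0.00271812
technology: (31/149) × (16/31) × (10/31) × (4/31) × (29/31) ≈ 0.00418125
finance: (77/149) × (34/77) × (57/77) × (13/77) × (45/77) ≈ 0.0166668
Highest score → finance.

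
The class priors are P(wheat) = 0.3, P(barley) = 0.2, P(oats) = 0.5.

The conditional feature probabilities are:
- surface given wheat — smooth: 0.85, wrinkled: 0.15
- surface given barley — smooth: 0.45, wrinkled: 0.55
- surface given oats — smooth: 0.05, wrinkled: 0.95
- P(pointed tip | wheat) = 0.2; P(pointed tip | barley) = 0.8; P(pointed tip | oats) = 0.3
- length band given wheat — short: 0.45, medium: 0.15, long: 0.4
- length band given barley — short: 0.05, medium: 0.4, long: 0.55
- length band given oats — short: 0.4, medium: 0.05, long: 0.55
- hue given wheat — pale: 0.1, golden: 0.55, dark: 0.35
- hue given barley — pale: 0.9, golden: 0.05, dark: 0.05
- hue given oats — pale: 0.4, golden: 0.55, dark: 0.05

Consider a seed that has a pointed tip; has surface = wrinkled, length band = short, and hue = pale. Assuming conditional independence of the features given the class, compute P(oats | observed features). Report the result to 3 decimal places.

wheat: 0.3 × 0.15 × 0.2 × 0.45 × 0.1 = 0.000405
barley: 0.2 × 0.55 × 0.8 × 0.05 × 0.9 = 0.00396
oats: 0.5 × 0.95 × 0.3 × 0.4 × 0.4 = 0.0228
P(oats | x) = 0.0228 / 0.027165 ≈ 0.839

0.839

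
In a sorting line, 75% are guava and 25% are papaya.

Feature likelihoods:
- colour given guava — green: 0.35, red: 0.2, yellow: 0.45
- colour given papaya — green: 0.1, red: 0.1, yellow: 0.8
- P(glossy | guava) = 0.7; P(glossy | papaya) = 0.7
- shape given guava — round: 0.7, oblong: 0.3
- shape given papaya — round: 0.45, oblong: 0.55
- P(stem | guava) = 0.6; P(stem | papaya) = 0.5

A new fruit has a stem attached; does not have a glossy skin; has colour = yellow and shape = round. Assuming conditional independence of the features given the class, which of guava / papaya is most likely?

guava: 0.75 × 0.45 × (1−0.7) × 0.7 × 0.6 = 0.042525
papaya: 0.25 × 0.8 × (1−0.7) × 0.45 × 0.5 = 0.0135
Highest score → guava.

guava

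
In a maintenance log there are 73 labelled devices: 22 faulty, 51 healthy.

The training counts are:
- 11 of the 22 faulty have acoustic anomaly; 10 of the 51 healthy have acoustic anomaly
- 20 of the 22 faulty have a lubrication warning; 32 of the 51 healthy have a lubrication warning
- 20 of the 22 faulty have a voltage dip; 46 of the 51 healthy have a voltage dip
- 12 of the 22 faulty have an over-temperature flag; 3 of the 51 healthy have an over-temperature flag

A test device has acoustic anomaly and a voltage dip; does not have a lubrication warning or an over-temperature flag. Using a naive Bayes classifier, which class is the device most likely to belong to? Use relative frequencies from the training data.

faulty: (22/73) × (11/22) × (2/22) × (20/22) × (10/22) ≈ 0.00566059
healthy: (51/73) × (10/51) × (19/51) × (46/51) × (48/51) ≈ 0.0433231
Highest score → healthy.

healthy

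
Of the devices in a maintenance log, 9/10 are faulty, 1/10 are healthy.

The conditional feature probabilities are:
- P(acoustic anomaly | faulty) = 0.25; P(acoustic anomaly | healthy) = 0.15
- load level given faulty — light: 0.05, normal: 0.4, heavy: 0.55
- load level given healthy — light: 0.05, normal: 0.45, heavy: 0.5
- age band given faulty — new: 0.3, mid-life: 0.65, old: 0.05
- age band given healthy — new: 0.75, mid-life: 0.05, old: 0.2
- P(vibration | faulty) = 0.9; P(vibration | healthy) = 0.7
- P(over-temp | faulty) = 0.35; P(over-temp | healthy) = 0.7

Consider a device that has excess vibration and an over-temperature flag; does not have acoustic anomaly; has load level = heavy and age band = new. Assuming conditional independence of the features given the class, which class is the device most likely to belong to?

faulty

faulty: 0.9 × (1−0.25) × 0.55 × 0.3 × 0.9 × 0.35 = 0.035083125
healthy: 0.1 × (1−0.15) × 0.5 × 0.75 × 0.7 × 0.7 = 0.01561875
Highest score → faulty.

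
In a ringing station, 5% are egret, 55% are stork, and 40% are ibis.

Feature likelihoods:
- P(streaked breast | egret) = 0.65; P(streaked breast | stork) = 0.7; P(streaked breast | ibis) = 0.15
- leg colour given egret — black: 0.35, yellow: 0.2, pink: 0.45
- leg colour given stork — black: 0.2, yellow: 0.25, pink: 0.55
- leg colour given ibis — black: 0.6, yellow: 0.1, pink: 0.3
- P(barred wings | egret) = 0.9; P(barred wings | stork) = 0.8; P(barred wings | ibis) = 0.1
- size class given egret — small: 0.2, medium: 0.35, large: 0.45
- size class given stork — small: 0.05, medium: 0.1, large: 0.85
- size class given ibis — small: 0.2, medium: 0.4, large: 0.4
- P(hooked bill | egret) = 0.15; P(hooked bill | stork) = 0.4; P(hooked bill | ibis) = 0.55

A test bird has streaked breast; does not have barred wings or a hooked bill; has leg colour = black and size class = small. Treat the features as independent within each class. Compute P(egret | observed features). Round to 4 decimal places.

egret: 0.05 × 0.65 × 0.35 × (1−0.9) × 0.2 × (1−0.15) = 0.000193375
stork: 0.55 × 0.7 × 0.2 × (1−0.8) × 0.05 × (1−0.4) = 0.000462
ibis: 0.4 × 0.15 × 0.6 × (1−0.1) × 0.2 × (1−0.55) = 0.002916
P(egret | x) = 0.000193375 / 0.003571375 ≈ 0.0541

0.0541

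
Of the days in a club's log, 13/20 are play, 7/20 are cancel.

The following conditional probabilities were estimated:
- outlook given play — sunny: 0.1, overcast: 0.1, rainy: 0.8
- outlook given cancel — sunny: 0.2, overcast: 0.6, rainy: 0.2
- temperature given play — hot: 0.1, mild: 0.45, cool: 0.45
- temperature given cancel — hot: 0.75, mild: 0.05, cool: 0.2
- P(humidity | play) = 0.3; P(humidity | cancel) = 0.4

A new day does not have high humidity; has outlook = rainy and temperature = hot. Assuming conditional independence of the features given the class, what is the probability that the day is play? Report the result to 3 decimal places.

play: 0.65 × 0.8 × 0.1 × (1−0.3) = 0.0364
cancel: 0.35 × 0.2 × 0.75 × (1−0.4) = 0.0315
P(play | x) = 0.0364 / 0.0679 ≈ 0.536

0.536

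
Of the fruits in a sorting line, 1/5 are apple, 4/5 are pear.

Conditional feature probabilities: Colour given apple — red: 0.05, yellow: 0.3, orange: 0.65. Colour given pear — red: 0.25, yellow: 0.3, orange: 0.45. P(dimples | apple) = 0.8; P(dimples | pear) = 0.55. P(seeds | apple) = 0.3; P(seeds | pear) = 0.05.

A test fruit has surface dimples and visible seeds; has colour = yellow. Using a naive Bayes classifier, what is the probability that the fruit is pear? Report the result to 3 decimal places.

apple: 0.2 × 0.3 × 0.8 × 0.3 = 0.0144
pear: 0.8 × 0.3 × 0.55 × 0.05 = 0.0066
P(pear | x) = 0.0066 / 0.021 ≈ 0.314

0.314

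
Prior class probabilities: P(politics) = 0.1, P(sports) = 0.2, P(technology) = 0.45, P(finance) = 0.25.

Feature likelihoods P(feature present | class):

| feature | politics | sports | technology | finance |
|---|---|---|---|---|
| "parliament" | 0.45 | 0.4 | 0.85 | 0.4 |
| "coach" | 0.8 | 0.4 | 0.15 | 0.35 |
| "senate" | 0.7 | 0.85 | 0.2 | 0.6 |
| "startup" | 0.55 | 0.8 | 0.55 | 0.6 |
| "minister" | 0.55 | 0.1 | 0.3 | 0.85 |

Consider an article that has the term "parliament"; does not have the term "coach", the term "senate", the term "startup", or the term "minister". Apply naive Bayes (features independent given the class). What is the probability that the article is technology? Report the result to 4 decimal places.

0.9601

politics: 0.1 × 0.45 × (1−0.8) × (1−0.7) × (1−0.55) × (1−0.55) = 0.00054675
sports: 0.2 × 0.4 × (1−0.4) × (1−0.85) × (1−0.8) × (1−0.1) = 0.001296
technology: 0.45 × 0.85 × (1−0.15) × (1−0.2) × (1−0.55) × (1−0.3) = 0.0819315
finance: 0.25 × 0.4 × (1−0.35) × (1−0.6) × (1−0.6) × (1−0.85) = 0.00156
P(technology | x) = 0.0819315 / 0.08533425 ≈ 0.9601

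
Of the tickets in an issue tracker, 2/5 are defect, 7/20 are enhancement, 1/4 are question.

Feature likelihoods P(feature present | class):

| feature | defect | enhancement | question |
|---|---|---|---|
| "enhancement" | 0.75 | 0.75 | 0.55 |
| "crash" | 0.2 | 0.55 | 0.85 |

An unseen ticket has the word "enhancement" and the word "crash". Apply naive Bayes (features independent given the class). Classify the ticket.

defect: 0.4 × 0.75 × 0.2 = 0.06
enhancement: 0.35 × 0.75 × 0.55 = 0.144375
question: 0.25 × 0.55 × 0.85 = 0.116875
Highest score → enhancement.

enhancement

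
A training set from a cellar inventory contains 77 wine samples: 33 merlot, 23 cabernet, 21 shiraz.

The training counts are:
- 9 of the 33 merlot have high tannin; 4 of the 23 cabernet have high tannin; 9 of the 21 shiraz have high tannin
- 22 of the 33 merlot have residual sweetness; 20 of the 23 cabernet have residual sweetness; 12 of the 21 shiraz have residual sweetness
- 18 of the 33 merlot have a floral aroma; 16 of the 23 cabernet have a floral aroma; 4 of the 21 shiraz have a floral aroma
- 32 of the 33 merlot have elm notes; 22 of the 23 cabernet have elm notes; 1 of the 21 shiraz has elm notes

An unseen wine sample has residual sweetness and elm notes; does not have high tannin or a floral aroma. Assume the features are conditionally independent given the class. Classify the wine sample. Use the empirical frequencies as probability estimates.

merlot: (33/77) × (24/33) × (22/33) × (15/33) × (32/33) ≈ 0.0915889
cabernet: (23/77) × (19/23) × (20/23) × (7/23) × (22/23) ≈ 0.062464
shiraz: (21/77) × (12/21) × (12/21) × (17/21) × (1/21) ≈ 0.00343291
Highest score → merlot.

merlot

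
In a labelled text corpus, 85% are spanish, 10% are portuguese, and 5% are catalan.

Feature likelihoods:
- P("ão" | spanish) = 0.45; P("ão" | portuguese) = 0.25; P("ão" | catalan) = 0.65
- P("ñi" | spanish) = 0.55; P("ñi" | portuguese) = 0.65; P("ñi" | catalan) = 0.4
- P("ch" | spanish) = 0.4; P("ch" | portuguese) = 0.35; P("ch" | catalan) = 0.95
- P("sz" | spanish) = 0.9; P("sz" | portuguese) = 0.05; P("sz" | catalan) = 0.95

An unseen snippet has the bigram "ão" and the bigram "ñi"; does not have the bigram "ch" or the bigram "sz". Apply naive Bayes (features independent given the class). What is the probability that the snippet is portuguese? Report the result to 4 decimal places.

spanish: 0.85 × 0.45 × 0.55 × (1−0.4) × (1−0.9) = 0.0126225
portuguese: 0.1 × 0.25 × 0.65 × (1−0.35) × (1−0.05) = 0.010034375
catalan: 0.05 × 0.65 × 0.4 × (1−0.95) × (1−0.95) = 0.0000325
P(portuguese | x) = 0.010034375 / 0.022689375 ≈ 0.4422

0.4422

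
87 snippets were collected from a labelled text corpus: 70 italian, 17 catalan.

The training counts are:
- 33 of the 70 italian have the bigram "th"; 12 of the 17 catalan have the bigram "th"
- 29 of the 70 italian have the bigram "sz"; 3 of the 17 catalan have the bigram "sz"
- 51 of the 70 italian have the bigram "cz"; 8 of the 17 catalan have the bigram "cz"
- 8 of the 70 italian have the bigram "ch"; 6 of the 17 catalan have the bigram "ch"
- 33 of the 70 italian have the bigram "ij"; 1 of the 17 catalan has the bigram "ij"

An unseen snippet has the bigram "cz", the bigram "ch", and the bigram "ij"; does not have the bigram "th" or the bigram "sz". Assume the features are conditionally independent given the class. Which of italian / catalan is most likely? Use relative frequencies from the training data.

italian

italian: (70/87) × (37/70) × (41/70) × (51/70) × (8/70) × (33/70) ≈ 0.00977796
catalan: (17/87) × (5/17) × (14/17) × (8/17) × (6/17) × (1/17) ≈ 0.000462407
Highest score → italian.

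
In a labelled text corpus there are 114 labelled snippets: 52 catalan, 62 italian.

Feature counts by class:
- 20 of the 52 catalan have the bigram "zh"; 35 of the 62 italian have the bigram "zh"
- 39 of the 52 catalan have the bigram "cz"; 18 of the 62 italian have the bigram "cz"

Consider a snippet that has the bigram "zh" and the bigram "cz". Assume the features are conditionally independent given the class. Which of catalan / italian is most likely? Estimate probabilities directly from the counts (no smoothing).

catalan

catalan: (52/114) × (20/52) × (39/52) ≈ 0.131579
italian: (62/114) × (35/62) × (18/62) ≈ 0.0891341
Highest score → catalan.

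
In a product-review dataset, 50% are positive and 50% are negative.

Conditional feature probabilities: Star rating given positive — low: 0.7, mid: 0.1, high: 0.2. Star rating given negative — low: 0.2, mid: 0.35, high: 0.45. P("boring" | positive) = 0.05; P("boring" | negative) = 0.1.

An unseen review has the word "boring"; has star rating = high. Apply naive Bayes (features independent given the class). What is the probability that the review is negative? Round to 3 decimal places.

positive: 0.5 × 0.2 × 0.05 = 0.005
negative: 0.5 × 0.45 × 0.1 = 0.0225
P(negative | x) = 0.0225 / 0.0275 ≈ 0.818

0.818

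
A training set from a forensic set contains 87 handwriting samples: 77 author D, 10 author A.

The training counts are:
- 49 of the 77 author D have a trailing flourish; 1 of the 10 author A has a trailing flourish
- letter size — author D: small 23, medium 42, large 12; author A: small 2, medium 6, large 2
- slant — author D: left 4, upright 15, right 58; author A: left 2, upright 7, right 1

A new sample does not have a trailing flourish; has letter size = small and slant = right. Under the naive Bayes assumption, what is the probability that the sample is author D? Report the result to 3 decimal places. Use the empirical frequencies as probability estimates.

0.972

author D: (77/87) × (28/77) × (23/77) × (58/77) ≈ 0.0724124
author A: (10/87) × (9/10) × (2/10) × (1/10) ≈ 0.00206897
P(author D | x) = 0.0724124 / 0.07448137 ≈ 0.972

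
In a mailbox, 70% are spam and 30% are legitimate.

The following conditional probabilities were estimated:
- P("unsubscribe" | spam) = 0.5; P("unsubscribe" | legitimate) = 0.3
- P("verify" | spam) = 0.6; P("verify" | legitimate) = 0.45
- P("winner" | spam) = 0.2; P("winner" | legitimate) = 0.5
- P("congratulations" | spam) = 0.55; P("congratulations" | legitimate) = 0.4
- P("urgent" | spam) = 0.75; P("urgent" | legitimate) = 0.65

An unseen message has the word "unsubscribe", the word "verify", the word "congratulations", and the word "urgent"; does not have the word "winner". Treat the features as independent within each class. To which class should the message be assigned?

spam: 0.7 × 0.5 × 0.6 × (1−0.2) × 0.55 × 0.75 = 0.0693
legitimate: 0.3 × 0.3 × 0.45 × (1−0.5) × 0.4 × 0.65 = 0.005265
Highest score → spam.

spam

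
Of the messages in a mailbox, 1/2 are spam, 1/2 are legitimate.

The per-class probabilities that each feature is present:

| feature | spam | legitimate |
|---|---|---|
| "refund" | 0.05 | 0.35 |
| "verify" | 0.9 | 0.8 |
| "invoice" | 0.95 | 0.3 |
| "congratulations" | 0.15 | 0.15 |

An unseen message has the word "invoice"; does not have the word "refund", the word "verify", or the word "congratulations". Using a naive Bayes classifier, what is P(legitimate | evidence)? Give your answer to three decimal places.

0.302

spam: 0.5 × (1−0.05) × (1−0.9) × 0.95 × (1−0.15) = 0.03835625
legitimate: 0.5 × (1−0.35) × (1−0.8) × 0.3 × (1−0.15) = 0.016575
P(legitimate | x) = 0.016575 / 0.05493125 ≈ 0.302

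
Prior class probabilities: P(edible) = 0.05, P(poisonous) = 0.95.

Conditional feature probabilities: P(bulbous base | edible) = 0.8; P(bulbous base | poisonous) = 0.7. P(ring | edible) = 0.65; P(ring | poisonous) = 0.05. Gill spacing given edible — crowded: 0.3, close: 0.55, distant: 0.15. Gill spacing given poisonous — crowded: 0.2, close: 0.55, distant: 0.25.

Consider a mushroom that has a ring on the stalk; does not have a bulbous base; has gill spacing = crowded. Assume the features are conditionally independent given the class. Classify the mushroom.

poisonous

edible: 0.05 × (1−0.8) × 0.65 × 0.3 = 0.00195
poisonous: 0.95 × (1−0.7) × 0.05 × 0.2 = 0.00285
Highest score → poisonous.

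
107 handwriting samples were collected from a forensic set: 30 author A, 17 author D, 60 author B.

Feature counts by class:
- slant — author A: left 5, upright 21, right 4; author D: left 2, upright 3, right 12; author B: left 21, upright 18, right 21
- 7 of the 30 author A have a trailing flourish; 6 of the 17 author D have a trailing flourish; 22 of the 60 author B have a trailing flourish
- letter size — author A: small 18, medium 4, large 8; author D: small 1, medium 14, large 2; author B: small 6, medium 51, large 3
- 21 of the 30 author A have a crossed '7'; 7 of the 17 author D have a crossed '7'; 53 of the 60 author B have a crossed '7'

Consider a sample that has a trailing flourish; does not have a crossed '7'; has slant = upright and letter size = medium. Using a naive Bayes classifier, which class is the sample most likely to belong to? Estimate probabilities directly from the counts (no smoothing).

author B

author A: (30/107) × (21/30) × (7/30) × (4/30) × (9/30) ≈ 0.00183178
author D: (17/107) × (3/17) × (6/17) × (14/17) × (10/17) ≈ 0.00479369
author B: (60/107) × (18/60) × (22/60) × (51/60) × (7/60) ≈ 0.00611682
Highest score → author B.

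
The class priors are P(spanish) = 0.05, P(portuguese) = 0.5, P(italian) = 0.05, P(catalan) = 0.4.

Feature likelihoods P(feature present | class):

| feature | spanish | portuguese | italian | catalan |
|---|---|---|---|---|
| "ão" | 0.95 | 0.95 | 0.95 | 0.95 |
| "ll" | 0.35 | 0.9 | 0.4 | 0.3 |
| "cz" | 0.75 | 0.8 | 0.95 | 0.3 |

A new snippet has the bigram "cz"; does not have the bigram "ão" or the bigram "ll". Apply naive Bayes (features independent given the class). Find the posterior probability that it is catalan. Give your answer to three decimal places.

0.475

spanish: 0.05 × (1−0.95) × (1−0.35) × 0.75 = 0.00121875
portuguese: 0.5 × (1−0.95) × (1−0.9) × 0.8 = 0.002
italian: 0.05 × (1−0.95) × (1−0.4) × 0.95 = 0.001425
catalan: 0.4 × (1−0.95) × (1−0.3) × 0.3 = 0.0042
P(catalan | x) = 0.0042 / 0.00884375 ≈ 0.475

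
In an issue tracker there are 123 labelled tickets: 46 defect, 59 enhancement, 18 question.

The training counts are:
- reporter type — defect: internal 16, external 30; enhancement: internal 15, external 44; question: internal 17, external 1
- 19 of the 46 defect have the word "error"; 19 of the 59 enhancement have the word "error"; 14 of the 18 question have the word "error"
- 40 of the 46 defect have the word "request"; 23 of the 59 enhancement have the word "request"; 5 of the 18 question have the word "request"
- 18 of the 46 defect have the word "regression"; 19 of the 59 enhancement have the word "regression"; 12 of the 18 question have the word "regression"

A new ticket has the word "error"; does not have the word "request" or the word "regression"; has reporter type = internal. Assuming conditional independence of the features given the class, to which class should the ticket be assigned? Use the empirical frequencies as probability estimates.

question

defect: (46/123) × (16/46) × (19/46) × (6/46) × (28/46) ≈ 0.00426584
enhancement: (59/123) × (15/59) × (19/59) × (36/59) × (40/59) ≈ 0.016246
question: (18/123) × (17/18) × (14/18) × (13/18) × (6/18) ≈ 0.0258791
Highest score → question.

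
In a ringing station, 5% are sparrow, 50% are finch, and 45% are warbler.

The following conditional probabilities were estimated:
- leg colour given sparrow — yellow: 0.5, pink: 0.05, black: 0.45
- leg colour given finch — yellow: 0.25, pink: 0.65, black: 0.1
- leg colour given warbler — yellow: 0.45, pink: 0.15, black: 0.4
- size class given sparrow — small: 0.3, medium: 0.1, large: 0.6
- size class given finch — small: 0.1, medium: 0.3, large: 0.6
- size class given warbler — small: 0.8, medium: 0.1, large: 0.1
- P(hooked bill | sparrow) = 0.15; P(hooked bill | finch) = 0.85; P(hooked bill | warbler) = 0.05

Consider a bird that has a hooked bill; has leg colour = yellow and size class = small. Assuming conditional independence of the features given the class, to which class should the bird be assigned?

finch

sparrow: 0.05 × 0.5 × 0.3 × 0.15 = 0.001125
finch: 0.5 × 0.25 × 0.1 × 0.85 = 0.010625
warbler: 0.45 × 0.45 × 0.8 × 0.05 = 0.0081
Highest score → finch.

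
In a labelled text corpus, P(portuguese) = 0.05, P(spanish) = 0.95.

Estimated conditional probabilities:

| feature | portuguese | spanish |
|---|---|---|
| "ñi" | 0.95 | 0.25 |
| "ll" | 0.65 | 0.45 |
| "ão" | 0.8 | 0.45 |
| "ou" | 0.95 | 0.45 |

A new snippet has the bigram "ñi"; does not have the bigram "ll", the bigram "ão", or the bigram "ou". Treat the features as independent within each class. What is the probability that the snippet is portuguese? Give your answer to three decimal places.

0.004

portuguese: 0.05 × 0.95 × (1−0.65) × (1−0.8) × (1−0.95) = 0.00016625
spanish: 0.95 × 0.25 × (1−0.45) × (1−0.45) × (1−0.45) = 0.0395140625
P(portuguese | x) = 0.00016625 / 0.0396803125 ≈ 0.004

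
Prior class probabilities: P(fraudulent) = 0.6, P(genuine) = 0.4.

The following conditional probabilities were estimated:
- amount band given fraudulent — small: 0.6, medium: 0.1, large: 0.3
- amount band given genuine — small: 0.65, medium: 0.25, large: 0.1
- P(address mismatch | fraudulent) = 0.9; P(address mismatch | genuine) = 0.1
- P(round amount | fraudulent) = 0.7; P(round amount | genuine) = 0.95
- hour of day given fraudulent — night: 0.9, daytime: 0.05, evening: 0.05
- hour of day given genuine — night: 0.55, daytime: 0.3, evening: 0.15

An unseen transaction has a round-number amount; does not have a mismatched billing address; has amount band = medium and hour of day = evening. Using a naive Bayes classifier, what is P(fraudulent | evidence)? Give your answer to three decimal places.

0.016

fraudulent: 0.6 × 0.1 × (1−0.9) × 0.7 × 0.05 = 0.00021
genuine: 0.4 × 0.25 × (1−0.1) × 0.95 × 0.15 = 0.012825
P(fraudulent | x) = 0.00021 / 0.013035 ≈ 0.016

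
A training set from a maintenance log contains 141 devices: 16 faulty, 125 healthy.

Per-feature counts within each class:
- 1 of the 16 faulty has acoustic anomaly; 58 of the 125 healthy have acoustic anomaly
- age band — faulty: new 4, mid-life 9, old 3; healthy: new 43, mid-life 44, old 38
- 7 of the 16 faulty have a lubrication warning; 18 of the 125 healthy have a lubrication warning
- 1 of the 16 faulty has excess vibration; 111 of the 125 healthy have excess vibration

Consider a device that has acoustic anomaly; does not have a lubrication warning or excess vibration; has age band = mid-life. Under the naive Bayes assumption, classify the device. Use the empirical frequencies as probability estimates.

healthy

faulty: (16/141) × (1/16) × (9/16) × (9/16) × (15/16) ≈ 0.00210376
healthy: (125/141) × (58/125) × (44/125) × (107/125) × (14/125) ≈ 0.0138817
Highest score → healthy.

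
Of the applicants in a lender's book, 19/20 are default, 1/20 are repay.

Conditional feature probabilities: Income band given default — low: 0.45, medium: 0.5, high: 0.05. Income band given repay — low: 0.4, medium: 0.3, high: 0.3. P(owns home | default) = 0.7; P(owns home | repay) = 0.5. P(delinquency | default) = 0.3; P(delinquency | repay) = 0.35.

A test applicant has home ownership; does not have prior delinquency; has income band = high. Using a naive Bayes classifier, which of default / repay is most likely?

default: 0.95 × 0.05 × 0.7 × (1−0.3) = 0.023275
repay: 0.05 × 0.3 × 0.5 × (1−0.35) = 0.004875
Highest score → default.

default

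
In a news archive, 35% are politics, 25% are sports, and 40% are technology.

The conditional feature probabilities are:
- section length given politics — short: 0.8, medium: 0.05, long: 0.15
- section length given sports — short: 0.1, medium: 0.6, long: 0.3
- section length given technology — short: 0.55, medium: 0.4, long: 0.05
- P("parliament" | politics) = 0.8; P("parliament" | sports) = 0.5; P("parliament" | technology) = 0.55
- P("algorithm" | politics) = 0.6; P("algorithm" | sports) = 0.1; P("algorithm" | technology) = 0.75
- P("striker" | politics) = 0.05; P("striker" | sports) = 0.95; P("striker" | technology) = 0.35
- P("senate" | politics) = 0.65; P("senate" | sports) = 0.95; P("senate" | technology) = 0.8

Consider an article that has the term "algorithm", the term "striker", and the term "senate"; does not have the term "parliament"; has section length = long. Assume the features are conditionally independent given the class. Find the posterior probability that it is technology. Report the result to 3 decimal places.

politics: 0.35 × 0.15 × (1−0.8) × 0.6 × 0.05 × 0.65 = 0.00020475
sports: 0.25 × 0.3 × (1−0.5) × 0.1 × 0.95 × 0.95 = 0.003384375
technology: 0.4 × 0.05 × (1−0.55) × 0.75 × 0.35 × 0.8 = 0.00189
P(technology | x) = 0.00189 / 0.005479125 ≈ 0.345

0.345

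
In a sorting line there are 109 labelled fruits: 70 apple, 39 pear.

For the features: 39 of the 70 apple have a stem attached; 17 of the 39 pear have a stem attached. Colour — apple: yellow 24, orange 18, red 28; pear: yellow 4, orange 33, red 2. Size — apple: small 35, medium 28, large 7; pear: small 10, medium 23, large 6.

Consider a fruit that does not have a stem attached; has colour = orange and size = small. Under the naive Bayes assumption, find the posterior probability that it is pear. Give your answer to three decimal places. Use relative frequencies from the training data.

apple: (70/109) × (31/70) × (18/70) × (35/70) ≈ 0.0365662
pear: (39/109) × (22/39) × (33/39) × (10/39) ≈ 0.0437906
P(pear | x) = 0.0437906 / 0.0803568 ≈ 0.545

0.545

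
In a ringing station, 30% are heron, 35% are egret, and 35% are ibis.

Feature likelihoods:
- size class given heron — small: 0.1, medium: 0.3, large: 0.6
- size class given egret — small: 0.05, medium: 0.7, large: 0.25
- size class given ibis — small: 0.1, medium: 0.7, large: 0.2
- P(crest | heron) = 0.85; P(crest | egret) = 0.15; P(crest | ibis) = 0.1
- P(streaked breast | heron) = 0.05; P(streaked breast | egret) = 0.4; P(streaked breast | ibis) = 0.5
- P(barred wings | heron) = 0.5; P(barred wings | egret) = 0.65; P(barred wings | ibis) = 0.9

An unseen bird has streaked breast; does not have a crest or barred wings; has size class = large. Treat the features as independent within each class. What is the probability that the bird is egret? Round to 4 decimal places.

heron: 0.3 × 0.6 × (1−0.85) × 0.05 × (1−0.5) = 0.000675
egret: 0.35 × 0.25 × (1−0.15) × 0.4 × (1−0.65) = 0.0104125
ibis: 0.35 × 0.2 × (1−0.1) × 0.5 × (1−0.9) = 0.00315
P(egret | x) = 0.0104125 / 0.0142375 ≈ 0.7313

0.7313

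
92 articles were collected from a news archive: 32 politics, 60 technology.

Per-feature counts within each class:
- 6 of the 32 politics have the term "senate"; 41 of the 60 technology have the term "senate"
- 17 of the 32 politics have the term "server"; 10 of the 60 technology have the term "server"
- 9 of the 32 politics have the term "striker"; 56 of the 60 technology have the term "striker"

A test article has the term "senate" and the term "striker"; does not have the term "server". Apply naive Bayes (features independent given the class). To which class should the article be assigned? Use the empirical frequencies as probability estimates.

politics: (32/92) × (6/32) × (15/32) × (9/32) ≈ 0.008598
technology: (60/92) × (41/60) × (50/60) × (56/60) ≈ 0.346618
Highest score → technology.

technology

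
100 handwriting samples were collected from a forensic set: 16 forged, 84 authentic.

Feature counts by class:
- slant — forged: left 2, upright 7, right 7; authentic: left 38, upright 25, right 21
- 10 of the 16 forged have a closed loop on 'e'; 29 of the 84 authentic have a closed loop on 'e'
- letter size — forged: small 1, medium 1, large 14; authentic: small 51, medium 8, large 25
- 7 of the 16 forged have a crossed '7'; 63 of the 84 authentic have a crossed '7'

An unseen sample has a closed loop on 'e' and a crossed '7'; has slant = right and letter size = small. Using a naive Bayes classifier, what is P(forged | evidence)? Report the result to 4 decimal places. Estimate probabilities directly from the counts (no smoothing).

forged: (16/100) × (7/16) × (10/16) × (1/16) × (7/16) = 0.0011962890625
authentic: (84/100) × (21/84) × (29/84) × (51/84) × (63/84) ≈ 0.0330134
P(forged | x) = 0.0011962890625 / 0.0342096890625 ≈ 0.0350

0.0350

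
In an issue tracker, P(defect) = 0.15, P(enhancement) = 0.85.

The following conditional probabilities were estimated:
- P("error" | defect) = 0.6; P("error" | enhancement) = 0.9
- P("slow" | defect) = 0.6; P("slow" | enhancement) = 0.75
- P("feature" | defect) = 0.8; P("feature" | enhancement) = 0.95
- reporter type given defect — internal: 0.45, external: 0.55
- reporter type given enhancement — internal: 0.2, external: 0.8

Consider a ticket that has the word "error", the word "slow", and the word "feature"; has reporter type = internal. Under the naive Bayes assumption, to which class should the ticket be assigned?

enhancement

defect: 0.15 × 0.6 × 0.6 × 0.8 × 0.45 = 0.01944
enhancement: 0.85 × 0.9 × 0.75 × 0.95 × 0.2 = 0.1090125
Highest score → enhancement.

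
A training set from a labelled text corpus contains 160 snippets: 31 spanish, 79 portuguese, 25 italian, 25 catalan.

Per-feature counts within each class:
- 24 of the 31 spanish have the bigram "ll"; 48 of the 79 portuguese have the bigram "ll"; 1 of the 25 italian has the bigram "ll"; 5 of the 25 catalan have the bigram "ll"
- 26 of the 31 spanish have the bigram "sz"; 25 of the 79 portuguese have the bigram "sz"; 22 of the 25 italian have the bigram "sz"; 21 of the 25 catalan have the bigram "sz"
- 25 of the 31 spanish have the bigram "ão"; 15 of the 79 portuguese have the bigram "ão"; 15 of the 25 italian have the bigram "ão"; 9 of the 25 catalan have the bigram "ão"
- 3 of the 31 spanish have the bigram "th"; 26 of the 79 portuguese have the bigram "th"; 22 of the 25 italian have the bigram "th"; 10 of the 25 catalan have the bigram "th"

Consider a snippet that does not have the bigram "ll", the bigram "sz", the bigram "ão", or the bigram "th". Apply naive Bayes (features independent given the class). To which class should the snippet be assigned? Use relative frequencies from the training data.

spanish: (31/160) × (7/31) × (5/31) × (6/31) × (28/31) ≈ 0.00123359
portuguese: (79/160) × (31/79) × (54/79) × (64/79) × (53/79) ≈ 0.0719797
italian: (25/160) × (24/25) × (3/25) × (10/25) × (3/25) = 0.000864
catalan: (25/160) × (20/25) × (4/25) × (16/25) × (15/25) = 0.00768
Highest score → portuguese.

portuguese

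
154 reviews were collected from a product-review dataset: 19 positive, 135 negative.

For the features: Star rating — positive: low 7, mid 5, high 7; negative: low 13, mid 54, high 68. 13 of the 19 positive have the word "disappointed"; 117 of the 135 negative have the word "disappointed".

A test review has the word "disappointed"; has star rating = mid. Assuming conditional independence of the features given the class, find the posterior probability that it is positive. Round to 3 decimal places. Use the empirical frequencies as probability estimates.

0.068

positive: (19/154) × (5/19) × (13/19) ≈ 0.0222146
negative: (135/154) × (54/135) × (117/135) ≈ 0.303896
P(positive | x) = 0.0222146 / 0.3261106 ≈ 0.068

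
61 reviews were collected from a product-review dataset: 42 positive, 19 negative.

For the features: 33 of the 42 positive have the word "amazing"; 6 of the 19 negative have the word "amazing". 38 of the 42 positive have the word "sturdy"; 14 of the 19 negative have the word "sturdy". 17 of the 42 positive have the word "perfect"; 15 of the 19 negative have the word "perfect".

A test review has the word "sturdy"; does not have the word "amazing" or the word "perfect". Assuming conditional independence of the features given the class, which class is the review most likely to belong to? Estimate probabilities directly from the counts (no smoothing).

positive

positive: (42/61) × (9/42) × (38/42) × (25/42) ≈ 0.079458
negative: (19/61) × (13/19) × (14/19) × (4/19) ≈ 0.0330594
Highest score → positive.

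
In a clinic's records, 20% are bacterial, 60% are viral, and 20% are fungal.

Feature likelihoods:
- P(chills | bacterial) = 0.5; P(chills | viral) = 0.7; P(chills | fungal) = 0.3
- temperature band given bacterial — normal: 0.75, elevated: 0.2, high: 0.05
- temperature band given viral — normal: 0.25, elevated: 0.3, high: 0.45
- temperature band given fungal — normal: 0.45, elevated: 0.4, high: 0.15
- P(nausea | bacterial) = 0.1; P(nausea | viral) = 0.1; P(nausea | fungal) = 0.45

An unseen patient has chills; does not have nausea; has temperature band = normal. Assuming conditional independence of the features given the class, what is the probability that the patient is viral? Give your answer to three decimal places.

0.534

bacterial: 0.2 × 0.5 × 0.75 × (1−0.1) = 0.0675
viral: 0.6 × 0.7 × 0.25 × (1−0.1) = 0.0945
fungal: 0.2 × 0.3 × 0.45 × (1−0.45) = 0.01485
P(viral | x) = 0.0945 / 0.17685 ≈ 0.534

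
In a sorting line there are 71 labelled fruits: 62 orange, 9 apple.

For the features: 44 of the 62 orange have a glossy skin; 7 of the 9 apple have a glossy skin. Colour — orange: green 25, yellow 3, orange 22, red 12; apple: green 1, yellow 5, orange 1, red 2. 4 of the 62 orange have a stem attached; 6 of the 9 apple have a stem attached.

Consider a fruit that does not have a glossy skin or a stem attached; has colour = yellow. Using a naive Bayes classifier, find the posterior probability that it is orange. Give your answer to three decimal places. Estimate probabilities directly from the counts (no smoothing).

orange: (62/71) × (18/62) × (3/62) × (58/62) ≈ 0.0114757
apple: (9/71) × (2/9) × (5/9) × (3/9) ≈ 0.00521648
P(orange | x) = 0.0114757 / 0.01669218 ≈ 0.687

0.687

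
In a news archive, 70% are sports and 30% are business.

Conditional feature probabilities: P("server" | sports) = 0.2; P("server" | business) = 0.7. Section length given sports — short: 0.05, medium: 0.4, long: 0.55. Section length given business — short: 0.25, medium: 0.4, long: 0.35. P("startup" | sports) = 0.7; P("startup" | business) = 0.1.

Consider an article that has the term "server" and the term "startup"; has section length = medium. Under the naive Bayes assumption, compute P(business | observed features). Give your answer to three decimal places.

0.176

sports: 0.7 × 0.2 × 0.4 × 0.7 = 0.0392
business: 0.3 × 0.7 × 0.4 × 0.1 = 0.0084
P(business | x) = 0.0084 / 0.0476 ≈ 0.176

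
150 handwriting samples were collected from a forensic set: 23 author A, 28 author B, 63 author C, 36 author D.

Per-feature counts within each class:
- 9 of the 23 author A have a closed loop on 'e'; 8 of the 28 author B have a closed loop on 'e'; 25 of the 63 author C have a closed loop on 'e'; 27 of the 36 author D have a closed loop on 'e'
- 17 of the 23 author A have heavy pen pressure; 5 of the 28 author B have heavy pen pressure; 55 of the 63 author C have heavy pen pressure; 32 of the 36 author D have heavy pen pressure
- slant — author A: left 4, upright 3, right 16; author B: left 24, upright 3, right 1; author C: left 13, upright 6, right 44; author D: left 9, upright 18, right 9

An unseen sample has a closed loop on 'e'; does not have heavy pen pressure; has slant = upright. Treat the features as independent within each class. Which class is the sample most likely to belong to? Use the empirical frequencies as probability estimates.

author A: (23/150) × (9/23) × (6/23) × (3/23) ≈ 0.00204159
author B: (28/150) × (8/28) × (23/28) × (3/28) ≈ 0.00469388
author C: (63/150) × (25/63) × (8/63) × (6/63) ≈ 0.00201562
author D: (36/150) × (27/36) × (4/36) × (18/36) = 0.01
Highest score → author D.

author D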